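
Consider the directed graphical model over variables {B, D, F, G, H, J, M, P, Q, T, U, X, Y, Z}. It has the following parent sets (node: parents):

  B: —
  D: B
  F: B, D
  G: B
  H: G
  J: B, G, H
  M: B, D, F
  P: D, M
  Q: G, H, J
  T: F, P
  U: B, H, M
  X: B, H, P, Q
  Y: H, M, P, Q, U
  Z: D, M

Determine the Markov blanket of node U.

U's parents: B, H, M.
U has child Y.
Other parents of U's children:
  parents(Y) \ {U} = {H, M, P, Q}.
Union: {B, H, M} ∪ {Y} ∪ {H, M, P, Q} = {B, H, M, P, Q, Y}.

{B, H, M, P, Q, Y}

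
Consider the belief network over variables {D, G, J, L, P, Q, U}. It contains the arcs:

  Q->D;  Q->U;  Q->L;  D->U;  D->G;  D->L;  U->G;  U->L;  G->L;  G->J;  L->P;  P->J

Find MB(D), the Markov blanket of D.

D has parent Q.
D has children G, L, U.
Co-parents of D (other parents of its children):
  U: Q
  G: U
  L: G, Q, U
Taking the union gives {G, L, Q, U}.

{G, L, Q, U}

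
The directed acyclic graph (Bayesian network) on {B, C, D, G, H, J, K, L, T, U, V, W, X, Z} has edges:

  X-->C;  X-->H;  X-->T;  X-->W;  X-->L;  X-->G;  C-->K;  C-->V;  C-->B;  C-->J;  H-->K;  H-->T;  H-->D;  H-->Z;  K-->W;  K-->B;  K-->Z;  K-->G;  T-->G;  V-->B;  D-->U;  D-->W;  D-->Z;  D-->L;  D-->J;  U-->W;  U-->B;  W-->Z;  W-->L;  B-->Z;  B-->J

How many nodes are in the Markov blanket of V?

4

By definition, MB(V) is built from V's parents, V's children, and the co-parents of V.
Children of V: B.
V has parent C.
Co-parents of V (other parents of its children):
  B's other parents are C, K, U.
MB(V) = {B, C, K, U}, which has 4 nodes.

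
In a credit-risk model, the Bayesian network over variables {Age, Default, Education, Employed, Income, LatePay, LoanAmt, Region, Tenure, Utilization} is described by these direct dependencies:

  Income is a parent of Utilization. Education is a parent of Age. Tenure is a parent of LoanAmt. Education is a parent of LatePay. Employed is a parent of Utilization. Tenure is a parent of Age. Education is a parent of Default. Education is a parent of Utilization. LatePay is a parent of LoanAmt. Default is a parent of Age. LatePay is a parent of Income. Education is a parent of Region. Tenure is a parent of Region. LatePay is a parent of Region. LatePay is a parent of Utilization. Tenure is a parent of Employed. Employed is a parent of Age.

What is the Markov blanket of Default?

{Age, Education, Employed, Tenure}

Pa(Default) = {Education}.
Ch(Default) = {Age}.
Other parents of Default's children:
  Age's other parents are Education, Employed, Tenure.
Union: {Education} ∪ {Age} ∪ {Education, Employed, Tenure} = {Age, Education, Employed, Tenure}.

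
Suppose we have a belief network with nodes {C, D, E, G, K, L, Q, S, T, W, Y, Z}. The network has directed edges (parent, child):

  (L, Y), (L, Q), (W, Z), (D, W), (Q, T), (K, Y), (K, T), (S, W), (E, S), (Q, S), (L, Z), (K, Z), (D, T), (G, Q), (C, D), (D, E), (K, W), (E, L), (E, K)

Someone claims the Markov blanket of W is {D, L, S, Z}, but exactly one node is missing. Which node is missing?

K

Pa(W) = {D, K, S}.
Children of W: Z.
Parents of each child, excluding W:
  parents(Z) \ {W} = {K, L}.
MB(W) = {D, K, L, S, Z}.
Comparing with the claimed set, K is missing.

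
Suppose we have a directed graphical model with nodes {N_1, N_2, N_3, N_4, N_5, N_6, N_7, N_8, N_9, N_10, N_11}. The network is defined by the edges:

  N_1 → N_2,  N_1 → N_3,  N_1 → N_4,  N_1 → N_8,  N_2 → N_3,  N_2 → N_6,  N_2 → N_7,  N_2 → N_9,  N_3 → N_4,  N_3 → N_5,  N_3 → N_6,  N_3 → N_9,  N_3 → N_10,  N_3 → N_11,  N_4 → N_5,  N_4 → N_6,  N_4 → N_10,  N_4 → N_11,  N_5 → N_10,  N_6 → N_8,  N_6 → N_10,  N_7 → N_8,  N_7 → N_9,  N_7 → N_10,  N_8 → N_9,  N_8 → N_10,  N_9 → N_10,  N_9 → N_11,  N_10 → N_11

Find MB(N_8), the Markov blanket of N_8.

N_8 has children N_9, N_10.
N_8 has parents N_1, N_6, N_7.
Co-parents of N_8 (other parents of its children):
  N_9's other parents are N_2, N_3, N_7.
  N_10 also has parents N_3, N_4, N_5, N_6, N_7, N_9.
MB(N_8) = {N_1, N_2, N_3, N_4, N_5, N_6, N_7, N_9, N_10}.

{N_1, N_2, N_3, N_4, N_5, N_6, N_7, N_9, N_10}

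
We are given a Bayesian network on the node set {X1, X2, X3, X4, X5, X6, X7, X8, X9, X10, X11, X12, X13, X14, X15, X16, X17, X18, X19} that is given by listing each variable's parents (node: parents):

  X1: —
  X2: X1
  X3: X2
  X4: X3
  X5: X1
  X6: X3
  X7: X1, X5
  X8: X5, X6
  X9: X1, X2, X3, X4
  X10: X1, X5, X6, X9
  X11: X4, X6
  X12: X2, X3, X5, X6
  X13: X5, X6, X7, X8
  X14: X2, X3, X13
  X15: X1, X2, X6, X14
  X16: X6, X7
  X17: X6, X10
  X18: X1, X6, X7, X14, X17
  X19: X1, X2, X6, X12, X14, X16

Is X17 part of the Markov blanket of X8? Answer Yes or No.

Pa(X8) = {X5, X6}.
Ch(X8) = {X13}.
Other parents of X8's children:
  X13: X5, X6, X7
MB(X8) = {X5, X6, X7, X13}; X17 is not in this set.

No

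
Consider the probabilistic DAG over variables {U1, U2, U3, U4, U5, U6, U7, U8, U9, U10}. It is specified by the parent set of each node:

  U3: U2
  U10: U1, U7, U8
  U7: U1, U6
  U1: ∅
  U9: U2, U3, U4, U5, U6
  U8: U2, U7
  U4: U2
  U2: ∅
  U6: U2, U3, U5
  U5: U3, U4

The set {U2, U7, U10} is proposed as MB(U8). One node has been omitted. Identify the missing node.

U1

The Markov blanket of a node is its parents, its children, and the other parents of its children.
U8's parents: U2, U7.
U8's children: U10.
Co-parents of U8 (other parents of its children):
  U10 also has parents U1, U7.
MB(U8) = {U1, U2, U7, U10}.
Comparing with the claimed set, U1 is missing.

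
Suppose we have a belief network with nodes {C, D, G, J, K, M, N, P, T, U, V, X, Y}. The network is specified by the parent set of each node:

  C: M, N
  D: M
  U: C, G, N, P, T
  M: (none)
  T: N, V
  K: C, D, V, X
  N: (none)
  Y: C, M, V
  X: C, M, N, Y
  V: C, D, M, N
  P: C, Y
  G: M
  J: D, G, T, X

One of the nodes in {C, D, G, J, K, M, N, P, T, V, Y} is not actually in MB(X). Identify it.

Ch(X) = {J, K}.
X's parents: C, M, N, Y.
Co-parents of X (other parents of its children):
  J: D, G, T
  K: C, D, V
MB(X) = {C, D, G, J, K, M, N, T, V, Y}.
P is neither a parent, child, nor co-parent of X, so it does not belong.

P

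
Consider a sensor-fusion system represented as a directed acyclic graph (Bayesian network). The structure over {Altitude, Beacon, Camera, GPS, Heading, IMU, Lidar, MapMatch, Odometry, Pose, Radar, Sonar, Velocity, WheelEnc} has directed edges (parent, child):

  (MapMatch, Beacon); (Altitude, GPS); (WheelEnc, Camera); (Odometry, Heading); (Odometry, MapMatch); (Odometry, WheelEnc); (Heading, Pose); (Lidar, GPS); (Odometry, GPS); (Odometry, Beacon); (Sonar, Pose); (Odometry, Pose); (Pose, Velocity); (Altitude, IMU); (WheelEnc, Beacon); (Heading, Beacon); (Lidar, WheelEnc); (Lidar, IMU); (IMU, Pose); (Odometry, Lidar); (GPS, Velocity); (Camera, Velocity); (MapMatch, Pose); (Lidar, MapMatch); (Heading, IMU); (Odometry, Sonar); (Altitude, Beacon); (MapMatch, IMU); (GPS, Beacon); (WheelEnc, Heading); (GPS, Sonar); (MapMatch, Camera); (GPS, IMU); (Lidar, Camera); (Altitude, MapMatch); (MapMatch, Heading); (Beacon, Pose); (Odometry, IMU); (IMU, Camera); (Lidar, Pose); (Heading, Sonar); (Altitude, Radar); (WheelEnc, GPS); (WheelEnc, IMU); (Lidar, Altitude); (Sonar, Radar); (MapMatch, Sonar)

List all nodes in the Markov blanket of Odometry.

Recall MB(v) = parents ∪ children ∪ spouses, where spouses are the other parents of v's children.
Parents of Odometry: none.
Ch(Odometry) = {Beacon, GPS, Heading, IMU, Lidar, MapMatch, Pose, Sonar, WheelEnc}.
Co-parents of Odometry (other parents of its children):
  Lidar has no other parent.
  WheelEnc's other parent is Lidar.
  MapMatch's other parents are Altitude, Lidar.
  Heading also has parents MapMatch, WheelEnc.
  GPS also has parents Altitude, Lidar, WheelEnc.
  Beacon also has parents Altitude, GPS, Heading, MapMatch, WheelEnc.
  Sonar also has parents GPS, Heading, MapMatch.
  parents(IMU) \ {Odometry} = {Altitude, GPS, Heading, Lidar, MapMatch, WheelEnc}.
  parents(Pose) \ {Odometry} = {Beacon, Heading, IMU, Lidar, MapMatch, Sonar}.
So the Markov blanket of Odometry is {Altitude, Beacon, GPS, Heading, IMU, Lidar, MapMatch, Pose, Sonar, WheelEnc}.

{Altitude, Beacon, GPS, Heading, IMU, Lidar, MapMatch, Pose, Sonar, WheelEnc}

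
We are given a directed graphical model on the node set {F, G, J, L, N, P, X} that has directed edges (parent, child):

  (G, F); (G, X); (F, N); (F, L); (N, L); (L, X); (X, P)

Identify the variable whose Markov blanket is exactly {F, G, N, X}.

L

The target node must have every member of {F, G, N, X} as a parent, child, or co-parent, and no others.
Parents of L: F, N; children: X; co-parents: G.
These exactly cover the given set, so the node is L.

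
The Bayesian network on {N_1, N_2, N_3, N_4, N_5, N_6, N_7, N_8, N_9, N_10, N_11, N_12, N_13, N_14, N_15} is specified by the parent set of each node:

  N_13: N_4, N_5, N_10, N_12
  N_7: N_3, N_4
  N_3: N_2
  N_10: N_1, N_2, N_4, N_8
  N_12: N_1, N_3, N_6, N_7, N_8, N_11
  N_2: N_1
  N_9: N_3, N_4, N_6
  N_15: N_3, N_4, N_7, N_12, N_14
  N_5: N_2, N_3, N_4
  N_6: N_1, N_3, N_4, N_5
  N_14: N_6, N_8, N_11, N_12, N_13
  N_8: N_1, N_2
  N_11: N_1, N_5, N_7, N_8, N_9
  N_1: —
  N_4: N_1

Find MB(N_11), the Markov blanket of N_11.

By definition, MB(N_11) is built from N_11's parents, N_11's children, and the co-parents of N_11.
N_11 has parents N_1, N_5, N_7, N_8, N_9.
N_11 has children N_12, N_14.
For each child, the remaining parents (spouses of N_11):
  N_12: N_1, N_3, N_6, N_7, N_8
  N_14: N_6, N_8, N_12, N_13
Union: {N_1, N_5, N_7, N_8, N_9} ∪ {N_12, N_14} ∪ {N_1, N_3, N_6, N_7, N_8, N_12, N_13} = {N_1, N_3, N_5, N_6, N_7, N_8, N_9, N_12, N_13, N_14}.

{N_1, N_3, N_5, N_6, N_7, N_8, N_9, N_12, N_13, N_14}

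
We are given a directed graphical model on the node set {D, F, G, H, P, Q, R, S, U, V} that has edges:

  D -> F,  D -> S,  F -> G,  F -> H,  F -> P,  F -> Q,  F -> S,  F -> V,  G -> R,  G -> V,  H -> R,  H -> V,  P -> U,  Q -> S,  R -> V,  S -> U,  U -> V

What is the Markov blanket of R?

R's parents: G, H.
Ch(R) = {V}.
Other parents of R's children:
  V also has parents F, G, H, U.
MB(R) = {F, G, H, U, V}.

{F, G, H, U, V}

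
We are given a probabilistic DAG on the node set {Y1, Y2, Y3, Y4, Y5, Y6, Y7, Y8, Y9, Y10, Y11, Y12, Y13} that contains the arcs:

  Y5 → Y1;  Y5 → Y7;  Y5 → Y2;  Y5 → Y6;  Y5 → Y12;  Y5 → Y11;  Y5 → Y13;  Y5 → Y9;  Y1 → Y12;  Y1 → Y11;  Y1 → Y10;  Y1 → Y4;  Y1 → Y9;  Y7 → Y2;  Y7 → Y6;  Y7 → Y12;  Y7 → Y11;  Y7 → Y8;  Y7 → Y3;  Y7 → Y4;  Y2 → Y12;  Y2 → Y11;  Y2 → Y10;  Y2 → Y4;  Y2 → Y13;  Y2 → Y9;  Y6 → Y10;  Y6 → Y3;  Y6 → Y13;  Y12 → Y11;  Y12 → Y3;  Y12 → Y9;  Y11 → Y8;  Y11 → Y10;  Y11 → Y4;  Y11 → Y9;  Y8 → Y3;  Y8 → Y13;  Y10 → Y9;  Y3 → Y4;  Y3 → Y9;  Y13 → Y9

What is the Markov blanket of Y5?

{Y1, Y2, Y3, Y6, Y7, Y8, Y9, Y10, Y11, Y12, Y13}

Y5 has no parents.
Ch(Y5) = {Y1, Y2, Y6, Y7, Y9, Y11, Y12, Y13}.
Co-parents of Y5 (other parents of its children):
  Y1: —
  Y7: —
  Y2: Y7
  Y6: Y7
  Y12: Y1, Y2, Y7
  Y11: Y1, Y2, Y7, Y12
  Y13: Y2, Y6, Y8
  Y9: Y1, Y2, Y3, Y10, Y11, Y12, Y13
Taking the union gives {Y1, Y2, Y3, Y6, Y7, Y8, Y9, Y10, Y11, Y12, Y13}.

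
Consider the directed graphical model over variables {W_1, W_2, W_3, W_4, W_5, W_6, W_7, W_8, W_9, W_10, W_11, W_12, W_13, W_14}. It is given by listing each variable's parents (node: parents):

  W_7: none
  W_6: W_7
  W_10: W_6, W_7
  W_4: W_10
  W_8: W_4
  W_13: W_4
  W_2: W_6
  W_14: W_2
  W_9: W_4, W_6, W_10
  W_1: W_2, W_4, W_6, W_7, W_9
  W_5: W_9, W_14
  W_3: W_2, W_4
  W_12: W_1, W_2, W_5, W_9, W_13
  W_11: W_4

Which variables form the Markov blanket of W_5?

{W_1, W_2, W_9, W_12, W_13, W_14}

W_5's parents: W_9, W_14.
Ch(W_5) = {W_12}.
Co-parents of W_5 (other parents of its children):
  W_12: W_1, W_2, W_9, W_13
So the Markov blanket of W_5 is {W_1, W_2, W_9, W_12, W_13, W_14}.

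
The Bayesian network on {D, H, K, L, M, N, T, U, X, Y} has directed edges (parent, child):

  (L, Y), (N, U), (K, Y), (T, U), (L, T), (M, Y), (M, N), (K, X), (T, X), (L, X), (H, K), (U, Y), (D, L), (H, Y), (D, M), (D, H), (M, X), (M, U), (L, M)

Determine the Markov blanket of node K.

{H, L, M, T, U, X, Y}

Recall MB(v) = parents ∪ children ∪ spouses, where spouses are the other parents of v's children.
K's parents: H.
Children of K: X, Y.
Other parents of K's children:
  X's other parents are L, M, T.
  Y's other parents are H, L, M, U.
Taking the union gives {H, L, M, T, U, X, Y}.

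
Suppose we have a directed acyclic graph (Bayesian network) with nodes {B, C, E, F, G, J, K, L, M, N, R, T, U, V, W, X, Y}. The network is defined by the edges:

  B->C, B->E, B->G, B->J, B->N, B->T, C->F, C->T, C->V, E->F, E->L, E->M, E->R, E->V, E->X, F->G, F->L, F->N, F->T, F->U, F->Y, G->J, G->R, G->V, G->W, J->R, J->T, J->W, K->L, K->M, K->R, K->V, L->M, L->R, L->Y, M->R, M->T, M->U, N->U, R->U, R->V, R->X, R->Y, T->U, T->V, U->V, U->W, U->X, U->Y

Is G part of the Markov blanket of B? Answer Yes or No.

Yes

G is a child of B.
So G ∈ MB(B).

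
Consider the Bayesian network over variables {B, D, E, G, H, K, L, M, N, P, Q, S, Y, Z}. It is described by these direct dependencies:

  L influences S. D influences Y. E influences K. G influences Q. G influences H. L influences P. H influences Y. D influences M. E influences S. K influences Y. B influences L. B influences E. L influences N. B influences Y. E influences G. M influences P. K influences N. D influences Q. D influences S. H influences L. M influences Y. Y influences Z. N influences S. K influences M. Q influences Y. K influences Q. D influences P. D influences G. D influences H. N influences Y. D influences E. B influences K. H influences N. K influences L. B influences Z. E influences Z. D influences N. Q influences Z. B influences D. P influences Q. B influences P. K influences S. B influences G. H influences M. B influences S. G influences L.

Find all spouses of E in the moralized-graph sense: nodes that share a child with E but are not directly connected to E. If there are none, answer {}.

Children of E: G, K, S, Z.
  parents(G) \ {E} = {B, D}.
  K's other parent is B.
  parents(S) \ {E} = {B, D, K, L, N}.
  Z also has parents B, Q, Y.
Excluding nodes already adjacent to E (B, D, G, K, S, Z), the co-parent-only contribution is {L, N, Q, Y}.

{L, N, Q, Y}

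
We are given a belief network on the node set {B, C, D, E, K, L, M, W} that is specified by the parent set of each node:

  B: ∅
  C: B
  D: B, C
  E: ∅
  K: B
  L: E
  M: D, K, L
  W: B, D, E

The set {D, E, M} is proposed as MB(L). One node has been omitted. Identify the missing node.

K

Children of L: M.
L's parents: E.
Co-parents of L (other parents of its children):
  parents(M) \ {L} = {D, K}.
MB(L) = {D, E, K, M}.
Comparing with the claimed set, K is missing.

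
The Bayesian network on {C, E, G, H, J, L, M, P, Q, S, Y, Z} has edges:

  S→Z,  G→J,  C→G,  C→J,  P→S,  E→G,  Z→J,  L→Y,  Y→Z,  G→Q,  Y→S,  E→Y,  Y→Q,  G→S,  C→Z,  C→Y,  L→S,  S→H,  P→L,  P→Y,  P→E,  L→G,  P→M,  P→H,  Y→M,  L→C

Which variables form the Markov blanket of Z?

{C, G, J, S, Y}

Pa(Z) = {C, S, Y}.
Z's children: J.
Other parents of Z's children:
  J also has parents C, G.
So the Markov blanket of Z is {C, G, J, S, Y}.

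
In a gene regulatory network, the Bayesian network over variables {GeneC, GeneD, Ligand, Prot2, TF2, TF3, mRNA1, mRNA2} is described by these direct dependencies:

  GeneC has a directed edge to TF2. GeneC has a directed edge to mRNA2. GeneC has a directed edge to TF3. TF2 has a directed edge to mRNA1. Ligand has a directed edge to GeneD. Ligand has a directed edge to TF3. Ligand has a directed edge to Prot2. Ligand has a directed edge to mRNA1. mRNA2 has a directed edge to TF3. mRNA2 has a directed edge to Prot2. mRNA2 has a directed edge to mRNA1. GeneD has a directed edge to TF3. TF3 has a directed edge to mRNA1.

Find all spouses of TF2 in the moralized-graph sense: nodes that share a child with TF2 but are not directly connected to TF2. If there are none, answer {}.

Children of TF2: mRNA1.
  mRNA1's other parents are Ligand, TF3, mRNA2.
Excluding nodes already adjacent to TF2 (GeneC, mRNA1), the co-parent-only contribution is {Ligand, TF3, mRNA2}.

{Ligand, TF3, mRNA2}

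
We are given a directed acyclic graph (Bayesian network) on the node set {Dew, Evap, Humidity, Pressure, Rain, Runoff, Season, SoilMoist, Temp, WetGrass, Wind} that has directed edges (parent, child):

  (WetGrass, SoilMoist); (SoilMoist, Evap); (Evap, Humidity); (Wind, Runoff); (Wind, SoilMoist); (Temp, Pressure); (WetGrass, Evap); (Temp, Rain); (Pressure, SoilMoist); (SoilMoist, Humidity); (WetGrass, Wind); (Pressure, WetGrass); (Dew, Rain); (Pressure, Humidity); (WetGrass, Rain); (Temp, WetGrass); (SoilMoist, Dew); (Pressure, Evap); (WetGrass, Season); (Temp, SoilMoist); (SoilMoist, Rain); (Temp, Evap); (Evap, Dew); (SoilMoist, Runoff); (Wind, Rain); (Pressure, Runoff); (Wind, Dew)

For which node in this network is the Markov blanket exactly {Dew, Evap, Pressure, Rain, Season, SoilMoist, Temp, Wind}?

The target node must have every member of {Dew, Evap, Pressure, Rain, Season, SoilMoist, Temp, Wind} as a parent, child, or co-parent, and no others.
Parents of WetGrass: Pressure, Temp; children: Evap, Rain, Season, SoilMoist, Wind; co-parents: Dew, Pressure, SoilMoist, Temp, Wind.
These exactly cover the given set, so the node is WetGrass.

WetGrass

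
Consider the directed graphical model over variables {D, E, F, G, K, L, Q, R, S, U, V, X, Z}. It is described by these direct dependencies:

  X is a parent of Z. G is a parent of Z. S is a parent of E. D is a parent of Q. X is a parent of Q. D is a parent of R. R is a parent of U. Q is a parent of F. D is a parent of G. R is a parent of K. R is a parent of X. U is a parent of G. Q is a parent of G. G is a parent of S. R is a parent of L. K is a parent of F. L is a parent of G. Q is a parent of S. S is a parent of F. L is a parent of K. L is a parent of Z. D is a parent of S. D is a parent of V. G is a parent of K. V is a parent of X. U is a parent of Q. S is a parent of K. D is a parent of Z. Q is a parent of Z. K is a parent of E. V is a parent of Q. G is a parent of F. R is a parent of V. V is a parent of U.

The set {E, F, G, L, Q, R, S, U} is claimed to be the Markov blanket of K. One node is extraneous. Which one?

Pa(K) = {G, L, R, S}.
Children of K: E, F.
For each child, the remaining parents (spouses of K):
  E also has parent S.
  parents(F) \ {K} = {G, Q, S}.
MB(K) = {E, F, G, L, Q, R, S}.
U is neither a parent, child, nor co-parent of K, so it does not belong.

U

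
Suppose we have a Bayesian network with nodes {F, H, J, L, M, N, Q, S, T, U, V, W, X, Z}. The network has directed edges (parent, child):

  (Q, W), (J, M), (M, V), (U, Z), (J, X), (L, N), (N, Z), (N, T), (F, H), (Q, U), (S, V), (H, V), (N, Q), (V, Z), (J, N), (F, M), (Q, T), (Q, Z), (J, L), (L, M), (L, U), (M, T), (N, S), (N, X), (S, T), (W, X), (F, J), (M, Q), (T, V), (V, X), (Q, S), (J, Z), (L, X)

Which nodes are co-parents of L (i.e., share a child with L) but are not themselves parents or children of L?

{F, Q, V, W}

Children of L: M, N, U, X.
  parents(M) \ {L} = {F, J}.
  N's other parent is J.
  U also has parent Q.
  parents(X) \ {L} = {J, N, V, W}.
Excluding nodes already adjacent to L (J, M, N, U, X), the co-parent-only contribution is {F, Q, V, W}.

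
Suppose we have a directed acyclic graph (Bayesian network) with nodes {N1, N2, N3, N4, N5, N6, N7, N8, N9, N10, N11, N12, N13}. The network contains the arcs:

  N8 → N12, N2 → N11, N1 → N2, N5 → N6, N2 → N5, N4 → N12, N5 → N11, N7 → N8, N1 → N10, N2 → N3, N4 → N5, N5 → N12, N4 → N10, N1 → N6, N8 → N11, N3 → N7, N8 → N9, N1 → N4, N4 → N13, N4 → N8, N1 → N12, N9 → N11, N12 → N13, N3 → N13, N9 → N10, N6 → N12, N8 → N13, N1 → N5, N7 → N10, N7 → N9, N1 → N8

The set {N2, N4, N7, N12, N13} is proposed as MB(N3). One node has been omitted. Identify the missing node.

N8

By definition, MB(N3) is built from N3's parents, N3's children, and the co-parents of N3.
Pa(N3) = {N2}.
Ch(N3) = {N7, N13}.
For each child, the remaining parents (spouses of N3):
  N7: —
  N13: N4, N8, N12
MB(N3) = {N2, N4, N7, N8, N12, N13}.
Comparing with the claimed set, N8 is missing.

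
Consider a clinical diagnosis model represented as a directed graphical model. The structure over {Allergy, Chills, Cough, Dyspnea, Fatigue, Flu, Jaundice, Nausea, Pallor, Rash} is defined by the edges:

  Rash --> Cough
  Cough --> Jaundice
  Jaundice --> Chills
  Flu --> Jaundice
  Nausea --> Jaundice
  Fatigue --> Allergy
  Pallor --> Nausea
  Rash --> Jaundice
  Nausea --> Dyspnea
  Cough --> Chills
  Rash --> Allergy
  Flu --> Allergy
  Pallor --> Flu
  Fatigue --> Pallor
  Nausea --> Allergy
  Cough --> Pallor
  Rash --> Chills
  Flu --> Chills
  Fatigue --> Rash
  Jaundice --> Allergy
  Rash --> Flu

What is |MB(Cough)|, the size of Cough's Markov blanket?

Cough's children: Chills, Jaundice, Pallor.
Pa(Cough) = {Rash}.
Parents of each child, excluding Cough:
  Pallor's other parent is Fatigue.
  parents(Jaundice) \ {Cough} = {Flu, Nausea, Rash}.
  Chills also has parents Flu, Jaundice, Rash.
MB(Cough) = {Chills, Fatigue, Flu, Jaundice, Nausea, Pallor, Rash}, which has 7 nodes.

7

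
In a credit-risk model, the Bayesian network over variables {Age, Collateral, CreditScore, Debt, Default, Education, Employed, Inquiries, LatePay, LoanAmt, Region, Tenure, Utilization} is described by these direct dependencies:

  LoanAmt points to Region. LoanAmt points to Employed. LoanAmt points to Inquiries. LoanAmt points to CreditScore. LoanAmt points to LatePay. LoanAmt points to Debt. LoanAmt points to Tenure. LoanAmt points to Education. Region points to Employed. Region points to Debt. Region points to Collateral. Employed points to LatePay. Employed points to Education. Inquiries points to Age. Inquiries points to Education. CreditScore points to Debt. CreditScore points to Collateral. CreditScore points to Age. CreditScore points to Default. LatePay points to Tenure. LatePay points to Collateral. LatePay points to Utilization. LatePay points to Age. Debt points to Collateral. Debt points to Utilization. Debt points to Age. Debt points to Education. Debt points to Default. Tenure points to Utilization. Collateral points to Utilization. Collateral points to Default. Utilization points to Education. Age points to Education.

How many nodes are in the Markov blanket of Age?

8

The Markov blanket of a node is its parents, its children, and the other parents of its children.
Ch(Age) = {Education}.
Age's parents: CreditScore, Debt, Inquiries, LatePay.
Co-parents of Age (other parents of its children):
  Education: Debt, Employed, Inquiries, LoanAmt, Utilization
MB(Age) = {CreditScore, Debt, Education, Employed, Inquiries, LatePay, LoanAmt, Utilization}, which has 8 nodes.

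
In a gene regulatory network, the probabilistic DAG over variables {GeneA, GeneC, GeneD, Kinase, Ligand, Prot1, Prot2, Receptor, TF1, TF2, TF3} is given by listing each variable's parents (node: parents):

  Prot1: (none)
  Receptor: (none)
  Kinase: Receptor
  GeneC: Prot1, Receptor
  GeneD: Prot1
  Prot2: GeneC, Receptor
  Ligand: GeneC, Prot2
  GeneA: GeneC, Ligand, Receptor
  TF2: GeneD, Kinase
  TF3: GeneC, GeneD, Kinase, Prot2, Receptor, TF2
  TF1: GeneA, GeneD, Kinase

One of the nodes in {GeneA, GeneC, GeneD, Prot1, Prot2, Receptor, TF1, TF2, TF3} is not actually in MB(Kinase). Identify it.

Pa(Kinase) = {Receptor}.
Ch(Kinase) = {TF1, TF2, TF3}.
Co-parents of Kinase (other parents of its children):
  TF2: GeneD
  TF3: GeneC, GeneD, Prot2, Receptor, TF2
  TF1: GeneA, GeneD
MB(Kinase) = {GeneA, GeneC, GeneD, Prot2, Receptor, TF1, TF2, TF3}.
Prot1 is neither a parent, child, nor co-parent of Kinase, so it does not belong.

Prot1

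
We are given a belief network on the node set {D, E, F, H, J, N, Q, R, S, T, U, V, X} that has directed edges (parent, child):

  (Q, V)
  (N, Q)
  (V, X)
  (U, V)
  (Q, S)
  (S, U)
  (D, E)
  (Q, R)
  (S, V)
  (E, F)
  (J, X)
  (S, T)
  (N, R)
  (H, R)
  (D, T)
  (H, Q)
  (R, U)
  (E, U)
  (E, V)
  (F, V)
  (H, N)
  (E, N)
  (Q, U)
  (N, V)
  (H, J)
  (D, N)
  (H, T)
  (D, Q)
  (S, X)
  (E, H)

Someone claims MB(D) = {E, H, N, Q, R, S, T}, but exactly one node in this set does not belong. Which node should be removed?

Recall MB(v) = parents ∪ children ∪ spouses, where spouses are the other parents of v's children.
D's children: E, N, Q, T.
D has no parents.
Other parents of D's children:
  E: no additional parents.
  N's other parents are E, H.
  parents(Q) \ {D} = {H, N}.
  parents(T) \ {D} = {H, S}.
MB(D) = {E, H, N, Q, S, T}.
R is neither a parent, child, nor co-parent of D, so it does not belong.

R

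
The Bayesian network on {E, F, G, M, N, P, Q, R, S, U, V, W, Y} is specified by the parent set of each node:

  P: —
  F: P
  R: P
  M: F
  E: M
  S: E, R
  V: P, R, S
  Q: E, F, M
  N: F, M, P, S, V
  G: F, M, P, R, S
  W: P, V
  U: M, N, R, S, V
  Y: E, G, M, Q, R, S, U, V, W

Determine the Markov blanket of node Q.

The Markov blanket of a node is its parents, its children, and the other parents of its children.
Parents of Q: E, F, M.
Q has child Y.
Parents of each child, excluding Q:
  Y: E, G, M, R, S, U, V, W
So the Markov blanket of Q is {E, F, G, M, R, S, U, V, W, Y}.

{E, F, G, M, R, S, U, V, W, Y}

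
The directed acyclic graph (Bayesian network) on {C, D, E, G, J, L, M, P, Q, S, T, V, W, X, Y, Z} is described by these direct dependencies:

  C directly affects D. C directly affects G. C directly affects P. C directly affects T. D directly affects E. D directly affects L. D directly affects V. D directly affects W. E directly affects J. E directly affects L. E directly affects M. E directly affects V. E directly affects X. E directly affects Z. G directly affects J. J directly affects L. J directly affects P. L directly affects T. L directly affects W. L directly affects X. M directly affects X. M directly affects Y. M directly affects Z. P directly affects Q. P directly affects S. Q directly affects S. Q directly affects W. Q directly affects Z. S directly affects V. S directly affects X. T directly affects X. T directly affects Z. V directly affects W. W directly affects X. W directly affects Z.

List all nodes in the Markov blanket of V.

Recall MB(v) = parents ∪ children ∪ spouses, where spouses are the other parents of v's children.
V's parents: D, E, S.
V's children: W.
For each child, the remaining parents (spouses of V):
  W's other parents are D, L, Q.
Taking the union gives {D, E, L, Q, S, W}.

{D, E, L, Q, S, W}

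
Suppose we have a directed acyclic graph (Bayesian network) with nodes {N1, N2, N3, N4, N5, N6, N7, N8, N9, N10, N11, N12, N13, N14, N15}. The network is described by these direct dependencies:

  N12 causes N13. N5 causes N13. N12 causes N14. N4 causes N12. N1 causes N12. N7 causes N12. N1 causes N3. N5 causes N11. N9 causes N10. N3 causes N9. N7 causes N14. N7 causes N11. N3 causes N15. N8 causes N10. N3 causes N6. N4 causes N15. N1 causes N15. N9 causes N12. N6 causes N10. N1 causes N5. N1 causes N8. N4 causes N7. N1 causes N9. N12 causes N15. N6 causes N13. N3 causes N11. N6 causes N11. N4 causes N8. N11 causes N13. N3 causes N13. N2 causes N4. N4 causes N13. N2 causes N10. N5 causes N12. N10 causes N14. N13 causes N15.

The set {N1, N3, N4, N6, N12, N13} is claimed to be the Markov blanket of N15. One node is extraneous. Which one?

N6

N15 has parents N1, N3, N4, N12, N13.
N15 has no children.
With no children, N15 has no spouses; the co-parent set is empty.
MB(N15) = {N1, N3, N4, N12, N13}.
N6 is neither a parent, child, nor co-parent of N15, so it does not belong.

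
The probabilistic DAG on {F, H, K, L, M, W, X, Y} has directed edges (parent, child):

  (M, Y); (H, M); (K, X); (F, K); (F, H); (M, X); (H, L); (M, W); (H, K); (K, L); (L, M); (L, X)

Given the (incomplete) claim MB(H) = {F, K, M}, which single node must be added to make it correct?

L

Recall MB(v) = parents ∪ children ∪ spouses, where spouses are the other parents of v's children.
Parents of H: F.
Ch(H) = {K, L, M}.
Co-parents of H (other parents of its children):
  K: F
  L: K
  M: L
MB(H) = {F, K, L, M}.
Comparing with the claimed set, L is missing.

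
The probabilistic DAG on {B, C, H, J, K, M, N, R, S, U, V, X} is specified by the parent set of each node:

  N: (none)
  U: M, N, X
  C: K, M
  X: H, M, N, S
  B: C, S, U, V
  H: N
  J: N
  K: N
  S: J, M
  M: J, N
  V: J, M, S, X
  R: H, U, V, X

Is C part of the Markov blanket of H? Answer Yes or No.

The Markov blanket of a node is its parents, its children, and the other parents of its children.
H has children R, X.
Pa(H) = {N}.
Other parents of H's children:
  X also has parents M, N, S.
  parents(R) \ {H} = {U, V, X}.
MB(H) = {M, N, R, S, U, V, X}; C is not in this set.

No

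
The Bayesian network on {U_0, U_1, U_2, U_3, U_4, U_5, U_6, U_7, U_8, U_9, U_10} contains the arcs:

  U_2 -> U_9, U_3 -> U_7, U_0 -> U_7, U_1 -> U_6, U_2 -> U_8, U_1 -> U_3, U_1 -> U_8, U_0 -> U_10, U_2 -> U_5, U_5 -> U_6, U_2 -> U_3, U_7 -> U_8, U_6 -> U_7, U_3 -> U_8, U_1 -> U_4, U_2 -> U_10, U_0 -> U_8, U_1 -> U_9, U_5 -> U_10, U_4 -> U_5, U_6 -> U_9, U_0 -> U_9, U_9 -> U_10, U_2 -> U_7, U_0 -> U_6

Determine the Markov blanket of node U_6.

{U_0, U_1, U_2, U_3, U_5, U_7, U_9}

Recall MB(v) = parents ∪ children ∪ spouses, where spouses are the other parents of v's children.
U_6's parents: U_0, U_1, U_5.
Children of U_6: U_7, U_9.
For each child, the remaining parents (spouses of U_6):
  U_7's other parents are U_0, U_2, U_3.
  parents(U_9) \ {U_6} = {U_0, U_1, U_2}.
Taking the union gives {U_0, U_1, U_2, U_3, U_5, U_7, U_9}.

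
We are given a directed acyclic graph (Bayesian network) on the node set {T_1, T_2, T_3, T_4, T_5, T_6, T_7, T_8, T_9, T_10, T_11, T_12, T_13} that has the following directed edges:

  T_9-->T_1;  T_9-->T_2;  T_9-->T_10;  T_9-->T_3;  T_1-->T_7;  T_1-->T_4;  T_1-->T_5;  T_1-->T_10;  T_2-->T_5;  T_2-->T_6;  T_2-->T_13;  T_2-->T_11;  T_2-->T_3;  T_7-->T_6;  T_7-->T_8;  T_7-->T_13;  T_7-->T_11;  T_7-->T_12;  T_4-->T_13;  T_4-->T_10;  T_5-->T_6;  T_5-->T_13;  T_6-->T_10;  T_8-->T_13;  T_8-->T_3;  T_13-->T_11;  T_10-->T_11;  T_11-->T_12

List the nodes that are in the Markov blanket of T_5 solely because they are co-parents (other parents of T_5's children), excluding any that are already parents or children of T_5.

Children of T_5: T_6, T_13.
  T_6: T_2, T_7
  T_13: T_2, T_4, T_7, T_8
Excluding nodes already adjacent to T_5 (T_1, T_2, T_6, T_13), the co-parent-only contribution is {T_4, T_7, T_8}.

{T_4, T_7, T_8}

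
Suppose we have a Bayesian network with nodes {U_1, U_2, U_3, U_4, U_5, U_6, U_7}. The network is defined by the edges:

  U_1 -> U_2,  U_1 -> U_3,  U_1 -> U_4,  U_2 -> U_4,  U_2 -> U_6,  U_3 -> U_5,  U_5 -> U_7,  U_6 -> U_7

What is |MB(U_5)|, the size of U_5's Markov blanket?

3

Pa(U_5) = {U_3}.
Ch(U_5) = {U_7}.
Parents of each child, excluding U_5:
  U_7's other parent is U_6.
MB(U_5) = {U_3, U_6, U_7}, which has 3 nodes.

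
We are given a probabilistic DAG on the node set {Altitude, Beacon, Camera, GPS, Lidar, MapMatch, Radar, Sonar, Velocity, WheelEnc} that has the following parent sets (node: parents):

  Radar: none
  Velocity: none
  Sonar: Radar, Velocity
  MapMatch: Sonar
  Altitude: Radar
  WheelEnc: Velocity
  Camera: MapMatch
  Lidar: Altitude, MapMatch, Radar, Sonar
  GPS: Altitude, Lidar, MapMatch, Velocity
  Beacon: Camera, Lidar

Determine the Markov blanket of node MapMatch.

Recall MB(v) = parents ∪ children ∪ spouses, where spouses are the other parents of v's children.
Pa(MapMatch) = {Sonar}.
Children of MapMatch: Camera, GPS, Lidar.
For each child, the remaining parents (spouses of MapMatch):
  Camera: no additional parents.
  Lidar's other parents are Altitude, Radar, Sonar.
  parents(GPS) \ {MapMatch} = {Altitude, Lidar, Velocity}.
MB(MapMatch) = {Altitude, Camera, GPS, Lidar, Radar, Sonar, Velocity}.

{Altitude, Camera, GPS, Lidar, Radar, Sonar, Velocity}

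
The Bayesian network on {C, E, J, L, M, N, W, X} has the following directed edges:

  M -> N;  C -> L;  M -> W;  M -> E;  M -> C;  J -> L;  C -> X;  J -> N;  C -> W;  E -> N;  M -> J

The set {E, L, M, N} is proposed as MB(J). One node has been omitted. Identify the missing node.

Parents of J: M.
Children of J: L, N.
For each child, the remaining parents (spouses of J):
  N: E, M
  L: C
MB(J) = {C, E, L, M, N}.
Comparing with the claimed set, C is missing.

C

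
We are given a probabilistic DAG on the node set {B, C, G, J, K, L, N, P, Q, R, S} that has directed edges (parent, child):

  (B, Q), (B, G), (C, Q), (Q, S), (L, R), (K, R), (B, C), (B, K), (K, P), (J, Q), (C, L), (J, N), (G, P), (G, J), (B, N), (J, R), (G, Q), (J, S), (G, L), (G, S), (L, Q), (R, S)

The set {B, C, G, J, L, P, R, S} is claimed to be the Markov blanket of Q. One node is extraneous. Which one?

Q has parents B, C, G, J, L.
Children of Q: S.
Co-parents of Q (other parents of its children):
  S: G, J, R
MB(Q) = {B, C, G, J, L, R, S}.
P is neither a parent, child, nor co-parent of Q, so it does not belong.

P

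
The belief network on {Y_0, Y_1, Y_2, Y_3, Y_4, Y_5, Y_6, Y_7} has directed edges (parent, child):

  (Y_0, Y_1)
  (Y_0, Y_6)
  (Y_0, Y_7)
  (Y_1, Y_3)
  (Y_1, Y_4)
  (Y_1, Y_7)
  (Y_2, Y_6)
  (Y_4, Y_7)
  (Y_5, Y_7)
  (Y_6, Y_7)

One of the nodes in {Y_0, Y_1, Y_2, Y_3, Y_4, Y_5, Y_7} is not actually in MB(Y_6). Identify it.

Y_3

Pa(Y_6) = {Y_0, Y_2}.
Ch(Y_6) = {Y_7}.
Other parents of Y_6's children:
  parents(Y_7) \ {Y_6} = {Y_0, Y_1, Y_4, Y_5}.
MB(Y_6) = {Y_0, Y_1, Y_2, Y_4, Y_5, Y_7}.
Y_3 is neither a parent, child, nor co-parent of Y_6, so it does not belong.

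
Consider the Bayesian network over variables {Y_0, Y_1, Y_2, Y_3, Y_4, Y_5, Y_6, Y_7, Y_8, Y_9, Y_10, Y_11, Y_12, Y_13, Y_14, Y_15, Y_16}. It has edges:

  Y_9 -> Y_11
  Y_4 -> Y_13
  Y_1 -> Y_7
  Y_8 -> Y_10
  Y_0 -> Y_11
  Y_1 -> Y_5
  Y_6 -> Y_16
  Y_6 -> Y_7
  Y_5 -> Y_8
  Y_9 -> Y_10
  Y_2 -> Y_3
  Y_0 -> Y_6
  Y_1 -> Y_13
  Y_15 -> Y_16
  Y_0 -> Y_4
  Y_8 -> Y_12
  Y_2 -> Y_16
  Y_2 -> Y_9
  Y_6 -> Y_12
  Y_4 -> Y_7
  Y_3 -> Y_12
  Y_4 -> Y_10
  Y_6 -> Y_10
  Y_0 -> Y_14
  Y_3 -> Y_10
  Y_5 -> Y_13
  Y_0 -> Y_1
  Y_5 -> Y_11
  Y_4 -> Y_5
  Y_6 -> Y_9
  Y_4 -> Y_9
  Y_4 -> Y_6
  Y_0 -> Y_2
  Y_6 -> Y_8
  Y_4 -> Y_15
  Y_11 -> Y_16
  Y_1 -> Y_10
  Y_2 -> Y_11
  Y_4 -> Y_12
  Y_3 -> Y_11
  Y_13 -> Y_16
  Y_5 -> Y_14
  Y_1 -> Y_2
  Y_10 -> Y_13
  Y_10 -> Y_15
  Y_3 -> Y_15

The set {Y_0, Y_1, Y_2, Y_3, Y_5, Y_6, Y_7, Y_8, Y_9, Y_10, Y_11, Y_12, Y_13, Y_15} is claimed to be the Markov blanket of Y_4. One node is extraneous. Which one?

Y_11

Y_4's parents: Y_0.
Y_4 has children Y_5, Y_6, Y_7, Y_9, Y_10, Y_12, Y_13, Y_15.
For each child, the remaining parents (spouses of Y_4):
  Y_5 also has parent Y_1.
  Y_6's other parent is Y_0.
  parents(Y_7) \ {Y_4} = {Y_1, Y_6}.
  Y_9's other parents are Y_2, Y_6.
  Y_10 also has parents Y_1, Y_3, Y_6, Y_8, Y_9.
  Y_12 also has parents Y_3, Y_6, Y_8.
  parents(Y_13) \ {Y_4} = {Y_1, Y_5, Y_10}.
  parents(Y_15) \ {Y_4} = {Y_3, Y_10}.
MB(Y_4) = {Y_0, Y_1, Y_2, Y_3, Y_5, Y_6, Y_7, Y_8, Y_9, Y_10, Y_12, Y_13, Y_15}.
Y_11 is neither a parent, child, nor co-parent of Y_4, so it does not belong.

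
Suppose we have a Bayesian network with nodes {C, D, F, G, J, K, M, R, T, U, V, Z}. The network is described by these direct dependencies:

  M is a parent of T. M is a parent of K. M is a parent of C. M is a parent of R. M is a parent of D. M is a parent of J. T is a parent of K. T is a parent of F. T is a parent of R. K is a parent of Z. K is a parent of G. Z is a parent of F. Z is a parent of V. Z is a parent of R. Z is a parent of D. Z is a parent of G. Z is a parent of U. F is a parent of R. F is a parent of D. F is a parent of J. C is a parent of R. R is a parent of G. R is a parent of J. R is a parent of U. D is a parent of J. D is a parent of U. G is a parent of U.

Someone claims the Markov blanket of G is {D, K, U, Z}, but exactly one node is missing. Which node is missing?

R

Parents of G: K, R, Z.
G has child U.
Other parents of G's children:
  U's other parents are D, R, Z.
MB(G) = {D, K, R, U, Z}.
Comparing with the claimed set, R is missing.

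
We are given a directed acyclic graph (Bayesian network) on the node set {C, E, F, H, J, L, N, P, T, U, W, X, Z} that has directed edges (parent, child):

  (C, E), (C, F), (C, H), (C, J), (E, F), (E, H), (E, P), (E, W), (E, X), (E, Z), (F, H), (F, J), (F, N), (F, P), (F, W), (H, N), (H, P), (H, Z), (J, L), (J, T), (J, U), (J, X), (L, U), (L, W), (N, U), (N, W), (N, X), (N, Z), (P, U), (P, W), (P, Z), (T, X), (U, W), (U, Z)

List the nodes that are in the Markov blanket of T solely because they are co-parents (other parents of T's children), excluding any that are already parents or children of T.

{E, N}

Children of T: X.
  X also has parents E, J, N.
Excluding nodes already adjacent to T (J, X), the co-parent-only contribution is {E, N}.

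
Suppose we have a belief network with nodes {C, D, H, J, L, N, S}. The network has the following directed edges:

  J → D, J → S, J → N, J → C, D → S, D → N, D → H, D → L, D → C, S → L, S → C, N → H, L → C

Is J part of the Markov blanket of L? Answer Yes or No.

Yes

J is a co-parent of L: both are parents of C.
So J ∈ MB(L).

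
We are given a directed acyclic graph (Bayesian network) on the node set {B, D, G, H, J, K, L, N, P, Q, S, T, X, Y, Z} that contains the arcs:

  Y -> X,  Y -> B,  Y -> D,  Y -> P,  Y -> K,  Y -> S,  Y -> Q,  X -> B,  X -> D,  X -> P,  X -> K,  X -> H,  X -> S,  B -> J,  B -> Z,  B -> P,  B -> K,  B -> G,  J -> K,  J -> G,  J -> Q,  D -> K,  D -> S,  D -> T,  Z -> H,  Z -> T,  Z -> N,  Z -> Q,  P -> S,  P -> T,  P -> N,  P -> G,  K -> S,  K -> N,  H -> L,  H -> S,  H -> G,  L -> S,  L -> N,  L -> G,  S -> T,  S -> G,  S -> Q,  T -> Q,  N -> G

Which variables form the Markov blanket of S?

A node's Markov blanket = Pa ∪ Ch ∪ (parents of Ch other than the node itself).
S has children G, Q, T.
S's parents: D, H, K, L, P, X, Y.
Other parents of S's children:
  T's other parents are D, P, Z.
  G's other parents are B, H, J, L, N, P.
  parents(Q) \ {S} = {J, T, Y, Z}.
MB(S) = {B, D, G, H, J, K, L, N, P, Q, T, X, Y, Z}.

{B, D, G, H, J, K, L, N, P, Q, T, X, Y, Z}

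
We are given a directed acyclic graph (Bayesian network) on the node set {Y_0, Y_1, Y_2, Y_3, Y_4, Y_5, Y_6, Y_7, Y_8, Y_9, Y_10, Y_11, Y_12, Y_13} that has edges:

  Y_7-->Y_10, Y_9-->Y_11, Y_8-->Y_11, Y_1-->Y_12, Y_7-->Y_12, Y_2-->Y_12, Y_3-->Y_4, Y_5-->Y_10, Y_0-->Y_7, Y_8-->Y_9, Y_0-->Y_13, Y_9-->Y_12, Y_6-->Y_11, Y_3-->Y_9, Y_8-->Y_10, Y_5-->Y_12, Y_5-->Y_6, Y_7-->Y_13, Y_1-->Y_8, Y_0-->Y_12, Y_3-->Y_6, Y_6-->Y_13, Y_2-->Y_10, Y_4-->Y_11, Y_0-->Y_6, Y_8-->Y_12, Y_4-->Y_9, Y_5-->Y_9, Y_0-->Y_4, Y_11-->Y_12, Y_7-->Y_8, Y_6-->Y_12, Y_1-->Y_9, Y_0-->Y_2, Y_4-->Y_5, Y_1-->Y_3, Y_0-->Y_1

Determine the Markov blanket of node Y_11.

{Y_0, Y_1, Y_2, Y_4, Y_5, Y_6, Y_7, Y_8, Y_9, Y_12}

Ch(Y_11) = {Y_12}.
Pa(Y_11) = {Y_4, Y_6, Y_8, Y_9}.
Other parents of Y_11's children:
  Y_12's other parents are Y_0, Y_1, Y_2, Y_5, Y_6, Y_7, Y_8, Y_9.
Taking the union gives {Y_0, Y_1, Y_2, Y_4, Y_5, Y_6, Y_7, Y_8, Y_9, Y_12}.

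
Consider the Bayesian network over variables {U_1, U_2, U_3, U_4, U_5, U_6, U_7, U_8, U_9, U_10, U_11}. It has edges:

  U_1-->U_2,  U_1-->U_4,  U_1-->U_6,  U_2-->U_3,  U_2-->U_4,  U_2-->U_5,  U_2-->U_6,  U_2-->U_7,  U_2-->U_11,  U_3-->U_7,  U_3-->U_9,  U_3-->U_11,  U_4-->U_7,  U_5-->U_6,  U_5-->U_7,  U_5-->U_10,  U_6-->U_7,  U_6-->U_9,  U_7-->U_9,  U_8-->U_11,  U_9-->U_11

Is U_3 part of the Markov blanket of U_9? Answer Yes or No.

Yes

U_3 is a parent of U_9.
So U_3 ∈ MB(U_9).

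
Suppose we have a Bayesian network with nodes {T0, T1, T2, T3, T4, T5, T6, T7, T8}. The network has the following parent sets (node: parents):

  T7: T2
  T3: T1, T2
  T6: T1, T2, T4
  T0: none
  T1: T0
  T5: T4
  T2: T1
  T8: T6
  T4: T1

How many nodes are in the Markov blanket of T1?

A node's Markov blanket = Pa ∪ Ch ∪ (parents of Ch other than the node itself).
Pa(T1) = {T0}.
Children of T1: T2, T3, T4, T6.
Co-parents of T1 (other parents of its children):
  T2: —
  T3: T2
  T4: —
  T6: T2, T4
MB(T1) = {T0, T2, T3, T4, T6}, which has 5 nodes.

5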